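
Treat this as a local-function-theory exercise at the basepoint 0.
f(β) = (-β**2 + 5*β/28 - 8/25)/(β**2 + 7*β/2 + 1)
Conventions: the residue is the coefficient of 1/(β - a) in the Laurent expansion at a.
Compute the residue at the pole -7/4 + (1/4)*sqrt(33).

The factor β**2 + 7*β/2 + 1 splits as (β - a)(β - a') with a = -7/4 + (1/4)*sqrt(33), a' = -7/4 - (1/4)*sqrt(33). At the order-1 pole a set g(β) = (β - a)*f(β) = [-β**2 + 5*β/28 - 8/25] / (β - a').
Simple pole: residue = g(a) at a = -7/4 + (1/4)*sqrt(33), which is 103/56 - (2303/6600)*sqrt(33).

The residue is 103/56 - (2303/6600)*sqrt(33).


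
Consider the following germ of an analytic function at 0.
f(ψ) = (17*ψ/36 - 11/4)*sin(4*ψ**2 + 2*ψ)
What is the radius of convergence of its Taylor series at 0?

The radius of convergence is infinite.

The factor sin(4*ψ**2 + 2*ψ) is entire and contributes no finite singular point.
The polynomial part has no poles.
No finite singular points: the Taylor series at 0 converges everywhere.


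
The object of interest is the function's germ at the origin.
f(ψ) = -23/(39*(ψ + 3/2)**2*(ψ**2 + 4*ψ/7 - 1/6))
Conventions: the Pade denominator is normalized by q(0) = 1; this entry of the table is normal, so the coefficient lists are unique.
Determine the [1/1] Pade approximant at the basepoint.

Taylor coefficients needed (expand at 0): a_0 = 184/117, a_1 = 8096/2457, a_2 = 392656/17199.
Write the denominator as Q(ψ) = 1 + q1*ψ. Requiring Q*f - P = O(ψ^3) with deg P <= 1 kills the coefficients of ψ^2..ψ^2 in Q*f:
  ψ^2: a_2 + q1*a_1 = 0, i.e. 392656/17199 + (8096/2457)*q1 = 0.
Solving this linear system: q1 = -97/14.
The numerator is Q*f truncated at degree 1: P0 = a_0 = 184/117; P1 = a_1 + q1*a_0 = -2668/351.

The Pade approximant has numerator coefficients [184/117, -2668/351]; denominator coefficients [1, -97/14].


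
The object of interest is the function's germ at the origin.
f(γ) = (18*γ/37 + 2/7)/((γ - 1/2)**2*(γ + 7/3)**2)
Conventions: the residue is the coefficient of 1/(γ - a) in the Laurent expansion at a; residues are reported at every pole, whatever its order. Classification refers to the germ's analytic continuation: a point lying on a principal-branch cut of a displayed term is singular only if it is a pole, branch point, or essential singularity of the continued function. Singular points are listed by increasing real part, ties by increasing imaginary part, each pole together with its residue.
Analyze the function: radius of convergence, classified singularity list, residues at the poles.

Denominator factor (γ + 7/3)^2: pole of order 2 at -7/3, modulus 7/3.
Denominator factor (γ - 1/2)^2: pole of order 2 at 1/2, modulus 1/2.
The radius of convergence is the smallest modulus among the singular points: 1/2.
At the order-2 pole -7/3 set g(γ) = (γ - (-7/3))^2*f(γ) = (18*γ/37 + 2/7)/(γ - 1/2)**2.
Order-2 pole: residue = g'(a); g'(-7/3) = -17928/1272467, so the residue is -17928/1272467.
At the order-2 pole 1/2 set g(γ) = (γ - (1/2))^2*f(γ) = (18*γ/37 + 2/7)/(γ + 7/3)**2.
Order-2 pole: residue = g'(a); g'(1/2) = 17928/1272467, so the residue is 17928/1272467.
List the singular points by increasing real part (a conjugate pair: the negative imaginary part first).

Radius of convergence at 0: 1/2.
At -7/3: a pole of order 2; residue -17928/1272467.
At 1/2: a pole of order 2; residue 17928/1272467.


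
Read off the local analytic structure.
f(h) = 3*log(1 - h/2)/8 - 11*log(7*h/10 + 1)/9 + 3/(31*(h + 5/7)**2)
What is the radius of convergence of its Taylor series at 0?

Denominator factor (h + 5/7)^2: pole of order 2 at -5/7, modulus 5/7.
Branch term (-11/9)*log(1 - h/(-10/7)): its argument vanishes at h = -10/7, a logarithmic branch point, modulus 10/7.
Branch term (3/8)*log(1 - h/(2)): its argument vanishes at h = 2, a logarithmic branch point, modulus 2.
The radius of convergence is the smallest modulus among the singular points: 5/7.

The radius of convergence is 5/7.


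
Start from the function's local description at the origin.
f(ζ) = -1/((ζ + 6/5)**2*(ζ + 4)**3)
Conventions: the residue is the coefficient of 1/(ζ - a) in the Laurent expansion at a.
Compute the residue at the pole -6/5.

At the order-2 pole -6/5 set g(ζ) = (ζ - (-6/5))^2*f(ζ) = -1/(ζ + 4)**3.
Order-2 pole: residue = g'(a); g'(-6/5) = 1875/38416, so the residue is 1875/38416.

The residue is 1875/38416.


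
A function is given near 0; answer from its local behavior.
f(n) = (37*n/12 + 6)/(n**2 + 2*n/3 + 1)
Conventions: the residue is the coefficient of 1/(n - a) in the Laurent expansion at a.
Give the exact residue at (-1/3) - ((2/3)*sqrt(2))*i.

The factor n**2 + 2*n/3 + 1 splits as (n - a)(n - a') with a = (-1/3) - ((2/3)*sqrt(2))*i, a' = (-1/3) + ((2/3)*sqrt(2))*i. At the order-1 pole a set g(n) = (n - a)*f(n) = [37*n/12 + 6] / (n - a').
Simple pole: residue = g(a) at a = (-1/3) - ((2/3)*sqrt(2))*i, which is (37/24) + ((179/96)*sqrt(2))*i.

The residue is (37/24) + ((179/96)*sqrt(2))*i.


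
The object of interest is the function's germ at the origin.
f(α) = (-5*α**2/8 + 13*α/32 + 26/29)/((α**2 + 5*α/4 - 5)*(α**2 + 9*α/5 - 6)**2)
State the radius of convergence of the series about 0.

The radius of convergence is -5/8 + (1/8)*sqrt(345).

Denominator factor (α**2 + 5*α/4 - 5): discriminant 345/16, real irrational roots -5/8 + (1/8)*sqrt(345) and -5/8 - (1/8)*sqrt(345); poles of order 1, moduli -5/8 + (1/8)*sqrt(345) and 5/8 + (1/8)*sqrt(345).
Denominator factor (α**2 + 9*α/5 - 6)^2: discriminant 681/25, real irrational roots -9/10 + (1/10)*sqrt(681) and -9/10 - (1/10)*sqrt(681); poles of order 2, moduli -9/10 + (1/10)*sqrt(681) and 9/10 + (1/10)*sqrt(681).
The radius of convergence is the smallest modulus among the singular points: -5/8 + (1/8)*sqrt(345).


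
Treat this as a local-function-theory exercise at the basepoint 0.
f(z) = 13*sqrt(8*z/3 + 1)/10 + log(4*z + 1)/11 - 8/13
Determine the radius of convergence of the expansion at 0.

The radius of convergence is 1/4.

Branch term (1/11)*log(1 - z/(-1/4)): its argument vanishes at z = -1/4, a logarithmic branch point, modulus 1/4.
Branch term (13/10)*sqrt(1 - z/(-3/8)): its argument vanishes at z = -3/8, a square-root branch point, modulus 3/8.
The radius of convergence is the smallest modulus among the singular points: 1/4.


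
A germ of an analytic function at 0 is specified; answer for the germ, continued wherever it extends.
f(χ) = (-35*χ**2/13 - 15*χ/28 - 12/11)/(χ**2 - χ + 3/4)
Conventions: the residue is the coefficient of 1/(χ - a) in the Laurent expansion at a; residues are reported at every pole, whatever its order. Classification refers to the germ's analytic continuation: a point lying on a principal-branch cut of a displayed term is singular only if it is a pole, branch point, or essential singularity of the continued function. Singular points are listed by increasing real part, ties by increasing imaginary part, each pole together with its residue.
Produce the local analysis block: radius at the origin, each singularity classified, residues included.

Radius of convergence at 0: (1/2)*sqrt(3).
At (1/2) - ((1/2)*sqrt(2))*i: a pole of order 1; residue (-1175/728) - ((5491/16016)*sqrt(2))*i.
At (1/2) + ((1/2)*sqrt(2))*i: a pole of order 1; residue (-1175/728) + ((5491/16016)*sqrt(2))*i.

Denominator factor (χ**2 - χ + 3/4): discriminant -2, complex-conjugate roots (1/2) + ((1/2)*sqrt(2))*i and (1/2) - ((1/2)*sqrt(2))*i; poles of order 1, moduli (1/2)*sqrt(3) and (1/2)*sqrt(3).
The radius of convergence is the smallest modulus among the singular points: (1/2)*sqrt(3).
The factor χ**2 - χ + 3/4 splits as (χ - a)(χ - a') with a = (1/2) - ((1/2)*sqrt(2))*i, a' = (1/2) + ((1/2)*sqrt(2))*i. At the order-1 pole a set g(χ) = (χ - a)*f(χ) = [-35*χ**2/13 - 15*χ/28 - 12/11] / (χ - a').
Simple pole: residue = g(a) at a = (1/2) - ((1/2)*sqrt(2))*i, which is (-1175/728) - ((5491/16016)*sqrt(2))*i.
The factor χ**2 - χ + 3/4 splits as (χ - a)(χ - a') with a = (1/2) + ((1/2)*sqrt(2))*i, a' = (1/2) - ((1/2)*sqrt(2))*i. At the order-1 pole a set g(χ) = (χ - a)*f(χ) = [-35*χ**2/13 - 15*χ/28 - 12/11] / (χ - a').
Simple pole: residue = g(a) at a = (1/2) + ((1/2)*sqrt(2))*i, which is (-1175/728) + ((5491/16016)*sqrt(2))*i.
List the singular points by increasing real part (a conjugate pair: the negative imaginary part first).


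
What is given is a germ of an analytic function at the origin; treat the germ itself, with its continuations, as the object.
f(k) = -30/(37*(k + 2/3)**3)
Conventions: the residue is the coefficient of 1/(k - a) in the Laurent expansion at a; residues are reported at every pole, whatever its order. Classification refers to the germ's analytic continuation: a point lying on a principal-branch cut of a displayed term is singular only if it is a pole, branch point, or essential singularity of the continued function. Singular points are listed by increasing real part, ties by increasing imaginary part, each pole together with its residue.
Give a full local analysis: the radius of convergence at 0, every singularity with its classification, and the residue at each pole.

Radius of convergence at 0: 2/3.
At -2/3: a pole of order 3; residue 0.

Denominator factor (k + 2/3)^3: pole of order 3 at -2/3, modulus 2/3.
The radius of convergence is the smallest modulus among the singular points: 2/3.
At the order-3 pole -2/3 set g(k) = (k - (-2/3))^3*f(k) = -30/37.
Order-3 pole: residue = g''(a)/2; g''(-2/3) = 0, so the residue is 0.


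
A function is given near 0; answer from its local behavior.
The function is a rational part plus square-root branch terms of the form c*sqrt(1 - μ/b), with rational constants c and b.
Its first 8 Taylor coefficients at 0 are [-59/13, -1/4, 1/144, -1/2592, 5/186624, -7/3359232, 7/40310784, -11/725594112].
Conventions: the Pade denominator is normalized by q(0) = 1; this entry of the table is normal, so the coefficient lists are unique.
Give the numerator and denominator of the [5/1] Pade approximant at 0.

Taylor coefficients needed (read off): a_0 = -59/13, a_1 = -1/4, a_2 = 1/144, a_3 = -1/2592, a_4 = 5/186624, a_5 = -7/3359232, a_6 = 7/40310784.
Write the denominator as Q(μ) = 1 + q1*μ. Requiring Q*f - P = O(μ^7) with deg P <= 5 kills the coefficients of μ^6..μ^6 in Q*f:
  μ^6: a_6 + q1*a_5 = 0, i.e. 7/40310784 + (-7/3359232)*q1 = 0.
Solving this linear system: q1 = 1/12.
The numerator is Q*f truncated at degree 5: P0 = a_0 = -59/13; P1 = a_1 + q1*a_0 = -49/78; P2 = a_2 + q1*a_1 = -1/72; P3 = a_3 + q1*a_2 = 1/5184; P4 = a_4 + q1*a_3 = -1/186624; P5 = a_5 + q1*a_4 = 1/6718464.

The Pade approximant has numerator coefficients [-59/13, -49/78, -1/72, 1/5184, -1/186624, 1/6718464]; denominator coefficients [1, 1/12].


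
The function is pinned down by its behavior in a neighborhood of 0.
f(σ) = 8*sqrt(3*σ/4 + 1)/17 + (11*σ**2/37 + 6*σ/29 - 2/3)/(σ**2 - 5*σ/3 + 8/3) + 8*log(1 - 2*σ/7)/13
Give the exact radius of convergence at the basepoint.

The radius of convergence is 4/3.

Denominator factor (σ**2 - 5*σ/3 + 8/3): discriminant -71/9, complex-conjugate roots (5/6) + ((1/6)*sqrt(71))*i and (5/6) - ((1/6)*sqrt(71))*i; poles of order 1, moduli (2/3)*sqrt(6) and (2/3)*sqrt(6).
Branch term (8/17)*sqrt(1 - σ/(-4/3)): its argument vanishes at σ = -4/3, a square-root branch point, modulus 4/3.
Branch term (8/13)*log(1 - σ/(7/2)): its argument vanishes at σ = 7/2, a logarithmic branch point, modulus 7/2.
The radius of convergence is the smallest modulus among the singular points: 4/3.


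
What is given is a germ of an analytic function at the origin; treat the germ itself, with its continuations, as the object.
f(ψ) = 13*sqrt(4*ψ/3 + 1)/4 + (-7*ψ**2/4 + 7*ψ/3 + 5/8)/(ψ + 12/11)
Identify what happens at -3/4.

The term (13/4)*sqrt(1 - ψ/(-3/4)) has argument 1 - -3/4/(-3/4) = 0 at -3/4: a square-root (algebraic, two-sheeted) branch point; the remaining terms are analytic or single-valued there.

The point is an algebraic (square-root) branch point.


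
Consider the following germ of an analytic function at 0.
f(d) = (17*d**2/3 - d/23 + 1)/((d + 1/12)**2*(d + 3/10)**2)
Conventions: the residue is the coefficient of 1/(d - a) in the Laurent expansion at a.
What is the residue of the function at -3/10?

The residue is 496800/2197.

At the order-2 pole -3/10 set g(d) = (d - (-3/10))^2*f(d) = (17*d**2/3 - d/23 + 1)/(d + 1/12)**2.
Order-2 pole: residue = g'(a); g'(-3/10) = 496800/2197, so the residue is 496800/2197.


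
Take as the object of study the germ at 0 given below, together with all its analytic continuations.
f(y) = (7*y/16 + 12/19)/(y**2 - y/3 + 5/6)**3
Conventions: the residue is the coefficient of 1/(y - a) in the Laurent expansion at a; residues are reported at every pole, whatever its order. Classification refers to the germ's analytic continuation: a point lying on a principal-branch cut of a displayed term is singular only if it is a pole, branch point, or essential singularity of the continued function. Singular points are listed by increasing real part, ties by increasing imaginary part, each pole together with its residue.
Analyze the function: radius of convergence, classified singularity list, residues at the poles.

Radius of convergence at 0: (1/6)*sqrt(30).
At (1/6) - ((1/6)*sqrt(29))*i: a pole of order 3; residue ((312255/7414256)*sqrt(29))*i.
At (1/6) + ((1/6)*sqrt(29))*i: a pole of order 3; residue -((312255/7414256)*sqrt(29))*i.


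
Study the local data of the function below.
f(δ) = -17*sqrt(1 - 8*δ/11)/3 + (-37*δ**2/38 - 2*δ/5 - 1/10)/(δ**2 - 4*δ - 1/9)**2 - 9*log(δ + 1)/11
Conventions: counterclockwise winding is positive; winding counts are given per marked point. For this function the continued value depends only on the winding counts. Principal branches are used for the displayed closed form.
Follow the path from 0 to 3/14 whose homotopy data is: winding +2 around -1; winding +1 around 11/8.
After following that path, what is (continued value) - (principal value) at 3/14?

Continued minus principal equals ((34/231)*sqrt(5005)) - ((36/11)*pi)*i.

The rational part is single-valued and drops out of the difference; each branch term changes only by its own monodromy.
(-9/11)*log(1 - δ/(-1)): each positive loop around -1 adds 2*pi*i to the log, so winding +2 contributes (-9/11)*(2)*2*pi*i = -(36/11)*pi*i.
(-17/3)*sqrt(1 - δ/(11/8)): winding +1 is odd, the square root flips sign, contributing -2*(-17/3)*sqrt(1 - (3/14)/(11/8)) = -2*(-17/3)*sqrt(65/77) = (34/231)*sqrt(5005).
Summing the contributions at δ = 3/14 gives ((34/231)*sqrt(5005)) - ((36/11)*pi)*i.


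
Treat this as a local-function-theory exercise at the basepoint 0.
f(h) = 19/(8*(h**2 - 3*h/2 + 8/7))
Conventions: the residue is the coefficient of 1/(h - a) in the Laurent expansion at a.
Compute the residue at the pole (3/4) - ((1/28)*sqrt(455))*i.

The factor h**2 - 3*h/2 + 8/7 splits as (h - a)(h - a') with a = (3/4) - ((1/28)*sqrt(455))*i, a' = (3/4) + ((1/28)*sqrt(455))*i. At the order-1 pole a set g(h) = (h - a)*f(h) = [19/8] / (h - a').
Simple pole: residue = g(a) at a = (3/4) - ((1/28)*sqrt(455))*i, which is ((19/260)*sqrt(455))*i.

The residue is ((19/260)*sqrt(455))*i.


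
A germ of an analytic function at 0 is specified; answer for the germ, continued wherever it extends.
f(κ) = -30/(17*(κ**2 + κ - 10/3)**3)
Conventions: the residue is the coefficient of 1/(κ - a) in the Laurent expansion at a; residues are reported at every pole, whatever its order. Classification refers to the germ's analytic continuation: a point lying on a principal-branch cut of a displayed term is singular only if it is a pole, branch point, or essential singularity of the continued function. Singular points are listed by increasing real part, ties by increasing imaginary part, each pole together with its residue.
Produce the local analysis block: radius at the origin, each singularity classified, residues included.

Radius of convergence at 0: -1/2 + (1/6)*sqrt(129).
At -1/2 - (1/6)*sqrt(129): a pole of order 3; residue (1620/1351619)*sqrt(129).
At -1/2 + (1/6)*sqrt(129): a pole of order 3; residue -(1620/1351619)*sqrt(129).

Denominator factor (κ**2 + κ - 10/3)^3: discriminant 43/3, real irrational roots -1/2 + (1/6)*sqrt(129) and -1/2 - (1/6)*sqrt(129); poles of order 3, moduli -1/2 + (1/6)*sqrt(129) and 1/2 + (1/6)*sqrt(129).
The radius of convergence is the smallest modulus among the singular points: -1/2 + (1/6)*sqrt(129).
The factor κ**2 + κ - 10/3 splits as (κ - a)(κ - a') with a = -1/2 - (1/6)*sqrt(129), a' = -1/2 + (1/6)*sqrt(129). At the order-3 pole a set g(κ) = (κ - a)^3*f(κ) = [-30/17] / (κ - a')^3.
Order-3 pole: residue = g''(a)/2; g''(-1/2 - (1/6)*sqrt(129)) = (3240/1351619)*sqrt(129), so the residue is (1620/1351619)*sqrt(129).
The factor κ**2 + κ - 10/3 splits as (κ - a)(κ - a') with a = -1/2 + (1/6)*sqrt(129), a' = -1/2 - (1/6)*sqrt(129). At the order-3 pole a set g(κ) = (κ - a)^3*f(κ) = [-30/17] / (κ - a')^3.
Order-3 pole: residue = g''(a)/2; g''(-1/2 + (1/6)*sqrt(129)) = -(3240/1351619)*sqrt(129), so the residue is -(1620/1351619)*sqrt(129).
List the singular points by increasing real part (a conjugate pair: the negative imaginary part first).


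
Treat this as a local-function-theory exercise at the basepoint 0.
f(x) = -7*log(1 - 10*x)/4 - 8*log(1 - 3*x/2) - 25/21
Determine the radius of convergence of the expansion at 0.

The radius of convergence is 1/10.

Branch term (-7/4)*log(1 - x/(1/10)): its argument vanishes at x = 1/10, a logarithmic branch point, modulus 1/10.
Branch term (-8)*log(1 - x/(2/3)): its argument vanishes at x = 2/3, a logarithmic branch point, modulus 2/3.
The radius of convergence is the smallest modulus among the singular points: 1/10.


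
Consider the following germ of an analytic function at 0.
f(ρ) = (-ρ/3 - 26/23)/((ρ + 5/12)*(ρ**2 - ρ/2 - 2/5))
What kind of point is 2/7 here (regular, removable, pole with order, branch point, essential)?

The point is a regular point.

Denominator factors: ρ**2 - ρ/2 - 2/5 = -113/245 at ρ = 2/7; ρ + 5/12 = 59/84 at ρ = 2/7 — none vanishes.
So the germ continues analytically to 2/7.


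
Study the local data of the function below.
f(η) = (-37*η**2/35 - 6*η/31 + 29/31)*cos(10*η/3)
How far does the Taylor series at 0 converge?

The radius of convergence is infinite.

The factor cos(10*η/3) is entire and contributes no finite singular point.
The polynomial part has no poles.
No finite singular points: the Taylor series at 0 converges everywhere.


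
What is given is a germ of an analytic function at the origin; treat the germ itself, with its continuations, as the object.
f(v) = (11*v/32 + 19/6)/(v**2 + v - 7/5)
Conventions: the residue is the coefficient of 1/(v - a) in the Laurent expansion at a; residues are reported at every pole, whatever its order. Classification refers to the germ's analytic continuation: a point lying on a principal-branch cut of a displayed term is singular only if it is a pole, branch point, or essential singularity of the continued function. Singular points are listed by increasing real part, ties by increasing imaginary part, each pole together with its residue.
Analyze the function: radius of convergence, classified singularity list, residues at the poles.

Radius of convergence at 0: -1/2 + (1/10)*sqrt(165).
At -1/2 - (1/10)*sqrt(165): a pole of order 1; residue 11/64 - (575/6336)*sqrt(165).
At -1/2 + (1/10)*sqrt(165): a pole of order 1; residue 11/64 + (575/6336)*sqrt(165).

Denominator factor (v**2 + v - 7/5): discriminant 33/5, real irrational roots -1/2 + (1/10)*sqrt(165) and -1/2 - (1/10)*sqrt(165); poles of order 1, moduli -1/2 + (1/10)*sqrt(165) and 1/2 + (1/10)*sqrt(165).
The radius of convergence is the smallest modulus among the singular points: -1/2 + (1/10)*sqrt(165).
The factor v**2 + v - 7/5 splits as (v - a)(v - a') with a = -1/2 - (1/10)*sqrt(165), a' = -1/2 + (1/10)*sqrt(165). At the order-1 pole a set g(v) = (v - a)*f(v) = [11*v/32 + 19/6] / (v - a').
Simple pole: residue = g(a) at a = -1/2 - (1/10)*sqrt(165), which is 11/64 - (575/6336)*sqrt(165).
The factor v**2 + v - 7/5 splits as (v - a)(v - a') with a = -1/2 + (1/10)*sqrt(165), a' = -1/2 - (1/10)*sqrt(165). At the order-1 pole a set g(v) = (v - a)*f(v) = [11*v/32 + 19/6] / (v - a').
Simple pole: residue = g(a) at a = -1/2 + (1/10)*sqrt(165), which is 11/64 + (575/6336)*sqrt(165).
List the singular points by increasing real part (a conjugate pair: the negative imaginary part first).


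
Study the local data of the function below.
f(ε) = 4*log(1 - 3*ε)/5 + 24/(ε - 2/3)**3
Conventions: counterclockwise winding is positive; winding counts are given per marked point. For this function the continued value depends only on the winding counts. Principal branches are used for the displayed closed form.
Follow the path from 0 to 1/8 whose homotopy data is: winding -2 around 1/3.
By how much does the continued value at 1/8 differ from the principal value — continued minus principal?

Continued minus principal equals -(16/5)*pi*i.

The rational part is single-valued and drops out of the difference; each branch term changes only by its own monodromy.
(4/5)*log(1 - ε/(1/3)): each positive loop around 1/3 adds 2*pi*i to the log, so winding -2 contributes (4/5)*(-2)*2*pi*i = -(16/5)*pi*i.
Summing the contributions at ε = 1/8 gives -(16/5)*pi*i.


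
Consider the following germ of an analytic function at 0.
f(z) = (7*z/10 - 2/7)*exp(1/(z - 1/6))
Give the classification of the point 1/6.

The point is an essential singularity.

The exponent 1/(z - (1/6)) has a pole at 1/6, so exp(1/(z - (1/6))) takes every nonzero value near it: an essential singularity (not a pole of any order).


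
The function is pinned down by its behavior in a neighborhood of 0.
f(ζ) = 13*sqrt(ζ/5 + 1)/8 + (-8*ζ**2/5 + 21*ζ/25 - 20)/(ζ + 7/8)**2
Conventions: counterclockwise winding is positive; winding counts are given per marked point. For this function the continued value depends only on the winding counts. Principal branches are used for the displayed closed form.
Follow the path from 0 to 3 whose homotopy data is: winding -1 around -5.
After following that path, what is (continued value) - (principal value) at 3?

Continued minus principal equals -(13/10)*sqrt(10).

The rational part is single-valued and drops out of the difference; each branch term changes only by its own monodromy.
(13/8)*sqrt(1 - ζ/(-5)): winding -1 is odd, the square root flips sign, contributing -2*(13/8)*sqrt(1 - (3)/(-5)) = -2*(13/8)*sqrt(8/5) = -(13/10)*sqrt(10).
Summing the contributions at ζ = 3 gives -(13/10)*sqrt(10).


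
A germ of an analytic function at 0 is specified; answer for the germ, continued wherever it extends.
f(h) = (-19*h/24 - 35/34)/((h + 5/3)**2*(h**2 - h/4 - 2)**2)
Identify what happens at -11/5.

Denominator factors: h**2 - h/4 - 2 = 339/100 at h = -11/5; h + 5/3 = -8/15 at h = -11/5 — none vanishes.
So the germ continues analytically to -11/5.

The point is a regular point.


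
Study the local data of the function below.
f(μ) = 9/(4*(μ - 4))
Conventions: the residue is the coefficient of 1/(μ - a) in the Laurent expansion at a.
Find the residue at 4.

At the order-1 pole 4 set g(μ) = (μ - (4))*f(μ) = 9/4.
Simple pole: residue = g(a) at a = 4, which is 9/4.

The residue is 9/4.


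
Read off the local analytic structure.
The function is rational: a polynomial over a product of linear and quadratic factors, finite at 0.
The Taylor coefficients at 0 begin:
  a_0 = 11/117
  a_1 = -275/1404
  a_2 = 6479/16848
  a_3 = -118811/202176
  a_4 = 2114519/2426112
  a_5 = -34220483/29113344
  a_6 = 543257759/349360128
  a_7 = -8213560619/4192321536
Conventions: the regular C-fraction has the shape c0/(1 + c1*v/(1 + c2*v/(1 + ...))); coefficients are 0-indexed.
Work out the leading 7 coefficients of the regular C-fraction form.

The regular C-fraction coefficients are [11/117, 25/12, -3/25, 178/25, -1975/267, -3811/42186, -118459/602138].

Taylor coefficients (read off): a_0 = 11/117, a_1 = -275/1404, a_2 = 6479/16848, a_3 = -118811/202176, a_4 = 2114519/2426112, a_5 = -34220483/29113344, a_6 = 543257759/349360128.
c0 = a_0 = 11/117. Peel one level at a time: if S = 1 + c*v/S' with S'(0) = 1, then c is the v-coefficient of S and S' = c*v/(S - 1).
S_1 = c0/f = 1 + (25/12)*v + (1/4)*v^2 + ...; c1 = 25/12.
S_2 = c1*v/(S_1 - 1) = 1 + (-3/25)*v + (534/625)*v^2 + ...; c2 = -3/25.
S_3 = c2*v/(S_2 - 1) = 1 + (178/25)*v + (158/3)*v^2 + ...; c3 = 178/25.
S_4 = c3*v/(S_3 - 1) = 1 + (-1975/267)*v + (-95275/142578)*v^2 + ...; c4 = -1975/267.
S_5 = c4*v/(S_4 - 1) = 1 + (-3811/42186)*v + (-1331/74892)*v^2 + ...; c5 = -3811/42186.
S_6 = c5*v/(S_5 - 1) = 1 + (-118459/602138)*v + ...; c6 = -118459/602138.


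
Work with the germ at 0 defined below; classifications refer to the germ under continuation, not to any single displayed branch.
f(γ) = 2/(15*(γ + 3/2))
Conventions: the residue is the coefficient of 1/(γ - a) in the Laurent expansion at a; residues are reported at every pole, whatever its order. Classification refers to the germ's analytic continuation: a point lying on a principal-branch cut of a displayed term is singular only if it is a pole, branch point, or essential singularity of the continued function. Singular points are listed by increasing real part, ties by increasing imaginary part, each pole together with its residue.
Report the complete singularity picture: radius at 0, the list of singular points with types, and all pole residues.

Denominator factor (γ + 3/2): pole of order 1 at -3/2, modulus 3/2.
The radius of convergence is the smallest modulus among the singular points: 3/2.
At the order-1 pole -3/2 set g(γ) = (γ - (-3/2))*f(γ) = 2/15.
Simple pole: residue = g(a) at a = -3/2, which is 2/15.

Radius of convergence at 0: 3/2.
At -3/2: a pole of order 1; residue 2/15.


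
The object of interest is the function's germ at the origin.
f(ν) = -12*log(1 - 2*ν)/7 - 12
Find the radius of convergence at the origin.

The radius of convergence is 1/2.

Branch term (-12/7)*log(1 - ν/(1/2)): its argument vanishes at ν = 1/2, a logarithmic branch point, modulus 1/2.
The radius of convergence is the smallest modulus among the singular points: 1/2.


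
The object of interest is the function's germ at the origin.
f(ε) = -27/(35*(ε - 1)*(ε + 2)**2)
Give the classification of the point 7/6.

Denominator factors: ε + 2 = 19/6 at ε = 7/6; ε - 1 = 1/6 at ε = 7/6 — none vanishes.
So the germ continues analytically to 7/6.

The point is a regular point.


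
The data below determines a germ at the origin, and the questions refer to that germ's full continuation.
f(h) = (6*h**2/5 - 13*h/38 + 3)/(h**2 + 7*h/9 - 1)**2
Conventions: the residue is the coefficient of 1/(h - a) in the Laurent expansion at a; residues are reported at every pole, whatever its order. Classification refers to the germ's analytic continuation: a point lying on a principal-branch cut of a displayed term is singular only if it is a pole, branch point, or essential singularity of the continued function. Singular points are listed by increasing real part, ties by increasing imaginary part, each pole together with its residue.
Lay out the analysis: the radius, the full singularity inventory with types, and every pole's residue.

Denominator factor (h**2 + 7*h/9 - 1)^2: discriminant 373/81, real irrational roots -7/18 + (1/18)*sqrt(373) and -7/18 - (1/18)*sqrt(373); poles of order 2, moduli -7/18 + (1/18)*sqrt(373) and 7/18 + (1/18)*sqrt(373).
The radius of convergence is the smallest modulus among the singular points: -7/18 + (1/18)*sqrt(373).
The factor h**2 + 7*h/9 - 1 splits as (h - a)(h - a') with a = -7/18 - (1/18)*sqrt(373), a' = -7/18 + (1/18)*sqrt(373). At the order-2 pole a set g(h) = (h - a)^2*f(h) = [6*h**2/5 - 13*h/38 + 3] / (h - a')^2.
Order-2 pole: residue = g'(a); g'(-7/18 - (1/18)*sqrt(373)) = (535491/26434510)*sqrt(373), so the residue is (535491/26434510)*sqrt(373).
The factor h**2 + 7*h/9 - 1 splits as (h - a)(h - a') with a = -7/18 + (1/18)*sqrt(373), a' = -7/18 - (1/18)*sqrt(373). At the order-2 pole a set g(h) = (h - a)^2*f(h) = [6*h**2/5 - 13*h/38 + 3] / (h - a')^2.
Order-2 pole: residue = g'(a); g'(-7/18 + (1/18)*sqrt(373)) = -(535491/26434510)*sqrt(373), so the residue is -(535491/26434510)*sqrt(373).
List the singular points by increasing real part (a conjugate pair: the negative imaginary part first).

Radius of convergence at 0: -7/18 + (1/18)*sqrt(373).
At -7/18 - (1/18)*sqrt(373): a pole of order 2; residue (535491/26434510)*sqrt(373).
At -7/18 + (1/18)*sqrt(373): a pole of order 2; residue -(535491/26434510)*sqrt(373).


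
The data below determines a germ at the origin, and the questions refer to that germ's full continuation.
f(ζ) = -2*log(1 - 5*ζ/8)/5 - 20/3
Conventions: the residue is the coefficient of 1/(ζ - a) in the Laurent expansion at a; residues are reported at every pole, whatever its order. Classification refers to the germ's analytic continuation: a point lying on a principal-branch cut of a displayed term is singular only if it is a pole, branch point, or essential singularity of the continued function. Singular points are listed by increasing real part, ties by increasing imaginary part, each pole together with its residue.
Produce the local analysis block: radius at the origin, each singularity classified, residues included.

Radius of convergence at 0: 8/5.
At 8/5: a logarithmic branch point.

Branch term (-2/5)*log(1 - ζ/(8/5)): its argument vanishes at ζ = 8/5, a logarithmic branch point, modulus 8/5.
The radius of convergence is the smallest modulus among the singular points: 8/5.


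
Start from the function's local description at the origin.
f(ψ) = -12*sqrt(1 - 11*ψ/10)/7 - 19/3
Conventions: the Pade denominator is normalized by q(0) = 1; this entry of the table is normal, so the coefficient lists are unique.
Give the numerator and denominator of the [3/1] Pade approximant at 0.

Taylor coefficients needed (expand at 0): a_0 = -169/21, a_1 = 33/35, a_2 = 363/1400, a_3 = 3993/28000, a_4 = 43923/448000.
Write the denominator as Q(ψ) = 1 + q1*ψ. Requiring Q*f - P = O(ψ^5) with deg P <= 3 kills the coefficients of ψ^4..ψ^4 in Q*f:
  ψ^4: a_4 + q1*a_3 = 0, i.e. 43923/448000 + (3993/28000)*q1 = 0.
Solving this linear system: q1 = -11/16.
The numerator is Q*f truncated at degree 3: P0 = a_0 = -169/21; P1 = a_1 + q1*a_0 = 10879/1680; P2 = a_2 + q1*a_1 = -1089/2800; P3 = a_3 + q1*a_2 = -3993/112000.

The Pade approximant has numerator coefficients [-169/21, 10879/1680, -1089/2800, -3993/112000]; denominator coefficients [1, -11/16].


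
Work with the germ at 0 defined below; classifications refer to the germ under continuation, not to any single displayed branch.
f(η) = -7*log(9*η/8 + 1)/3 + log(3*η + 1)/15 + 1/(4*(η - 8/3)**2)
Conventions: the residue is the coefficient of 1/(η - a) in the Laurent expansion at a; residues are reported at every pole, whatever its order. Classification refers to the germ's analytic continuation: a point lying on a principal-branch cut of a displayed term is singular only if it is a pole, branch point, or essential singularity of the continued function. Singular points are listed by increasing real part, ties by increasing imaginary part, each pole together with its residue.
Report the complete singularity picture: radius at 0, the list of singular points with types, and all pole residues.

Radius of convergence at 0: 1/3.
At -8/9: a logarithmic branch point.
At -1/3: a logarithmic branch point.
At 8/3: a pole of order 2; residue 0.

Denominator factor (η - 8/3)^2: pole of order 2 at 8/3, modulus 8/3.
Branch term (1/15)*log(1 - η/(-1/3)): its argument vanishes at η = -1/3, a logarithmic branch point, modulus 1/3.
Branch term (-7/3)*log(1 - η/(-8/9)): its argument vanishes at η = -8/9, a logarithmic branch point, modulus 8/9.
The radius of convergence is the smallest modulus among the singular points: 1/3.
The branch terms are analytic at 8/3 and contribute nothing to the residue; only the rational part matters.
At the order-2 pole 8/3 set g(η) = (η - (8/3))^2*(rational part) = 1/4.
Order-2 pole: residue = g'(a); g'(8/3) = 0, so the residue is 0.
List the singular points by increasing real part (a conjugate pair: the negative imaginary part first).


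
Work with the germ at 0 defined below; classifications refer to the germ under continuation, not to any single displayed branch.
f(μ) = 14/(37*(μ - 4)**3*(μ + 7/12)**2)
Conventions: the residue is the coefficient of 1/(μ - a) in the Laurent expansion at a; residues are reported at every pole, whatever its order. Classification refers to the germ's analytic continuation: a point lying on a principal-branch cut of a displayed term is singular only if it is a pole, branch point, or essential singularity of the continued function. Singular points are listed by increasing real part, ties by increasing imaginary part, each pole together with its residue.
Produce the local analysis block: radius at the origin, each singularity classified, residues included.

Radius of convergence at 0: 7/12.
At -7/12: a pole of order 2; residue -870912/338573125.
At 4: a pole of order 3; residue 870912/338573125.

Denominator factor (μ - 4)^3: pole of order 3 at 4, modulus 4.
Denominator factor (μ + 7/12)^2: pole of order 2 at -7/12, modulus 7/12.
The radius of convergence is the smallest modulus among the singular points: 7/12.
At the order-2 pole -7/12 set g(μ) = (μ - (-7/12))^2*f(μ) = 14/(37*(μ - 4)**3).
Order-2 pole: residue = g'(a); g'(-7/12) = -870912/338573125, so the residue is -870912/338573125.
At the order-3 pole 4 set g(μ) = (μ - (4))^3*f(μ) = 14/(37*(μ + 7/12)**2).
Order-3 pole: residue = g''(a)/2; g''(4) = 1741824/338573125, so the residue is 870912/338573125.
List the singular points by increasing real part (a conjugate pair: the negative imaginary part first).


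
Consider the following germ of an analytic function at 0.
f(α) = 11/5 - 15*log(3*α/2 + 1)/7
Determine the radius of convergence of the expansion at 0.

The radius of convergence is 2/3.

Branch term (-15/7)*log(1 - α/(-2/3)): its argument vanishes at α = -2/3, a logarithmic branch point, modulus 2/3.
The radius of convergence is the smallest modulus among the singular points: 2/3.


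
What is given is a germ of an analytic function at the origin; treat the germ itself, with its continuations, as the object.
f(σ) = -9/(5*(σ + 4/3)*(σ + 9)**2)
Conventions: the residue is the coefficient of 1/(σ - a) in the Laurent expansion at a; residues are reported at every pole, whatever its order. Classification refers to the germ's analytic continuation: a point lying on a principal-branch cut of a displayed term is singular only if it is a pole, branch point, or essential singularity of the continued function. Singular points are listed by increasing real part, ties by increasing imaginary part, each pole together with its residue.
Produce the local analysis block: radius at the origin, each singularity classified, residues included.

Denominator factor (σ + 9)^2: pole of order 2 at -9, modulus 9.
Denominator factor (σ + 4/3): pole of order 1 at -4/3, modulus 4/3.
The radius of convergence is the smallest modulus among the singular points: 4/3.
At the order-2 pole -9 set g(σ) = (σ - (-9))^2*f(σ) = -9/(5*(σ + 4/3)).
Order-2 pole: residue = g'(a); g'(-9) = 81/2645, so the residue is 81/2645.
At the order-1 pole -4/3 set g(σ) = (σ - (-4/3))*f(σ) = -9/(5*(σ + 9)**2).
Simple pole: residue = g(a) at a = -4/3, which is -81/2645.
List the singular points by increasing real part (a conjugate pair: the negative imaginary part first).

Radius of convergence at 0: 4/3.
At -9: a pole of order 2; residue 81/2645.
At -4/3: a pole of order 1; residue -81/2645.


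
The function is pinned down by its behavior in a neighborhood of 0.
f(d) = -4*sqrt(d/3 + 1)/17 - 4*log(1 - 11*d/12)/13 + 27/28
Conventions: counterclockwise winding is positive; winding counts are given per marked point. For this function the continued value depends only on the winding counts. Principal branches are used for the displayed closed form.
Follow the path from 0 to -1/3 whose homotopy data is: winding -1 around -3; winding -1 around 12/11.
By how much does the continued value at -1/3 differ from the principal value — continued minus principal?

The rational part is single-valued and drops out of the difference; each branch term changes only by its own monodromy.
(-4/13)*log(1 - d/(12/11)): each positive loop around 12/11 adds 2*pi*i to the log, so winding -1 contributes (-4/13)*(-1)*2*pi*i = (8/13)*pi*i.
(-4/17)*sqrt(1 - d/(-3)): winding -1 is odd, the square root flips sign, contributing -2*(-4/17)*sqrt(1 - (-1/3)/(-3)) = -2*(-4/17)*sqrt(8/9) = (16/51)*sqrt(2).
Summing the contributions at d = -1/3 gives ((16/51)*sqrt(2)) + ((8/13)*pi)*i.

Continued minus principal equals ((16/51)*sqrt(2)) + ((8/13)*pi)*i.


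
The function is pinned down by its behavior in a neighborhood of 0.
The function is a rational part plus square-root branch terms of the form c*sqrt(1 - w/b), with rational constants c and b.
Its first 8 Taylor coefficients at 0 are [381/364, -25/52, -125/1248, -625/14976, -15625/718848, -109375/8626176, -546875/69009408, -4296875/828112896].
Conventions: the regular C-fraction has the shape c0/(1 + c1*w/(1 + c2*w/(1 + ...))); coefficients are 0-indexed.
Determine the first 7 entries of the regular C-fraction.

The regular C-fraction coefficients are [381/364, 175/381, -2035/3048, -635/9768, -1145/3256, -2035/16488, -4835/16488].

Taylor coefficients (read off): a_0 = 381/364, a_1 = -25/52, a_2 = -125/1248, a_3 = -625/14976, a_4 = -15625/718848, a_5 = -109375/8626176, a_6 = -546875/69009408.
c0 = a_0 = 381/364. Peel one level at a time: if S = 1 + c*w/S' with S'(0) = 1, then c is the w-coefficient of S and S' = c*w/(S - 1).
S_1 = c0/f = 1 + (175/381)*w + (356125/1161288)*w^2 + ...; c1 = 175/381.
S_2 = c1*w/(S_1 - 1) = 1 + (-2035/3048)*w + (-25/576)*w^2 + ...; c2 = -2035/3048.
S_3 = c2*w/(S_2 - 1) = 1 + (-635/9768)*w + (-727075/31804608)*w^2 + ...; c3 = -635/9768.
S_4 = c3*w/(S_3 - 1) = 1 + (-1145/3256)*w + (-25/576)*w^2 + ...; c4 = -1145/3256.
S_5 = c4*w/(S_4 - 1) = 1 + (-2035/16488)*w + (-9839225/271854144)*w^2 + ...; c5 = -2035/16488.
S_6 = c5*w/(S_5 - 1) = 1 + (-4835/16488)*w + ...; c6 = -4835/16488.


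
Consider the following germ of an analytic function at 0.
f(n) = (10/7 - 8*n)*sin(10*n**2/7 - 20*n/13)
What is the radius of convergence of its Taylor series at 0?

The factor sin(10*n**2/7 - 20*n/13) is entire and contributes no finite singular point.
The polynomial part has no poles.
No finite singular points: the Taylor series at 0 converges everywhere.

The radius of convergence is infinite.


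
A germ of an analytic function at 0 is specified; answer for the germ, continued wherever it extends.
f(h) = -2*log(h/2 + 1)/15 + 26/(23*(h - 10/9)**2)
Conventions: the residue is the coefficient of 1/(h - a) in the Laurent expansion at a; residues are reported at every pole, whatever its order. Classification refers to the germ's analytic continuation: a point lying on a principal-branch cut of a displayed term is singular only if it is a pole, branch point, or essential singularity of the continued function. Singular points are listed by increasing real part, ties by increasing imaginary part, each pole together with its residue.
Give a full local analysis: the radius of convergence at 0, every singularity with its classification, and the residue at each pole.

Radius of convergence at 0: 10/9.
At -2: a logarithmic branch point.
At 10/9: a pole of order 2; residue 0.

Denominator factor (h - 10/9)^2: pole of order 2 at 10/9, modulus 10/9.
Branch term (-2/15)*log(1 - h/(-2)): its argument vanishes at h = -2, a logarithmic branch point, modulus 2.
The radius of convergence is the smallest modulus among the singular points: 10/9.
The branch term is analytic at 10/9 and contributes nothing to the residue; only the rational part matters.
At the order-2 pole 10/9 set g(h) = (h - (10/9))^2*(rational part) = 26/23.
Order-2 pole: residue = g'(a); g'(10/9) = 0, so the residue is 0.
List the singular points by increasing real part (a conjugate pair: the negative imaginary part first).


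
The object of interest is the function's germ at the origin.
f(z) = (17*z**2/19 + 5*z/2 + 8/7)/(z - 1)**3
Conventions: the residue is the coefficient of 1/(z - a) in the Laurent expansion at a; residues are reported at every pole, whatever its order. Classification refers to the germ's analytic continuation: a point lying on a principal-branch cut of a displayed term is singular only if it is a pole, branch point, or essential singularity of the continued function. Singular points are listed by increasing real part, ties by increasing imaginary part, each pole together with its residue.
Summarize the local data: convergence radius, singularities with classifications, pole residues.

Radius of convergence at 0: 1.
At 1: a pole of order 3; residue 17/19.

Denominator factor (z - 1)^3: pole of order 3 at 1, modulus 1.
The radius of convergence is the smallest modulus among the singular points: 1.
At the order-3 pole 1 set g(z) = (z - (1))^3*f(z) = 17*z**2/19 + 5*z/2 + 8/7.
Order-3 pole: residue = g''(a)/2; g''(1) = 34/19, so the residue is 17/19.
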